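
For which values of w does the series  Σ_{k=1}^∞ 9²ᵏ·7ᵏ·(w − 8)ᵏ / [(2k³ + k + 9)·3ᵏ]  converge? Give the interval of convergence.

[1511/189, 1513/189]

By the ratio test, |a_{k+1}/a_k| = [(2k³ + k + 9)/(2(k+1)³ + (k+1) + 9)] · 81·7/3 → 189.
Convergence for |w − 8| · 189 < 1, i.e. |w − 8| < 1/189. So R = 1/189.
Check w = 1513/189: absolute convergence follows by limit comparison with Σ 1/k³.
When w = 1511/189, the series is dominated by a constant times Σ 1/k³, which converges (p = 3 > 1).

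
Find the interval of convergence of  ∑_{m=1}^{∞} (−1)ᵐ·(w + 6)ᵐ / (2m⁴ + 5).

The ratio of consecutive coefficients is (2m⁴ + 5)/(2(m+1)⁴ + 5) → 1.
Convergence for |w + 6| < 1, so R = 1.
Check w = -5: the terms are on the order of 1/m⁴, so the series converges absolutely by comparison with the p-series (p = 4 > 1).
At w = -7: absolute convergence follows by limit comparison with Σ 1/m⁴.

[-7, -5]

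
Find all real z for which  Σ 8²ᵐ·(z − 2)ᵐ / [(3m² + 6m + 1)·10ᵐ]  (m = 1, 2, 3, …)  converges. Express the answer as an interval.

The ratio of consecutive coefficients is [(3m² + 6m + 1)/(3(m+1)² + 6(m+1) + 1)] · 64/10 → 32/5.
Hence the series converges for |z − 2| < 1/(32/5) = 5/32, so the radius of convergence is 5/32.
Endpoint z = 69/32: absolute convergence follows by limit comparison with Σ 1/m².
Endpoint z = 59/32: absolute convergence follows by limit comparison with Σ 1/m².

[59/32, 69/32]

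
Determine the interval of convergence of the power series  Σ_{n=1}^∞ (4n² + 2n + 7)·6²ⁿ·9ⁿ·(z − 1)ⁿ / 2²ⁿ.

(80/81, 82/81)

By the ratio test, |a_{n+1}/a_n| = [(4(n+1)² + 2(n+1) + 7)/(4n² + 2n + 7)] · 36·9/4 → 81.
Hence the series converges for |z − 1| < 1/(81) = 1/81, so the radius of convergence is 1/81.
At z = 82/81: the terms have absolute value of order n², which does not tend to 0, so the series diverges by the divergence test.
Check z = 80/81: the terms do not tend to 0, so the series diverges.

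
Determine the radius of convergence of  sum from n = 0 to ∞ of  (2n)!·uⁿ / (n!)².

R = 1/4

By the ratio test, |a_{n+1}/a_n| = (2n+1)·(2n+2)/(n+1)² → 4.
Convergence for |u| · 4 < 1, i.e. |u| < 1/4. So R = 1/4.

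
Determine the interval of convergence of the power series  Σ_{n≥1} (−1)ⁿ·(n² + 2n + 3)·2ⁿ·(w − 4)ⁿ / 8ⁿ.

The ratio of consecutive coefficients is [((n+1)² + 2(n+1) + 3)/(n² + 2n + 3)] · 2/8 → 1/4.
Hence the series converges for |w − 4| < 1/(1/4) = 4, so the radius of convergence is 4.
Check w = 8: the n-th term does not approach 0; divergence by the term test.
Check w = 0: the terms do not tend to 0, so the series diverges.

(0, 8)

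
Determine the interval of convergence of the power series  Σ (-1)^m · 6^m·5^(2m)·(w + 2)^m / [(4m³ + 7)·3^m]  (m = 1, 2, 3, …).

Ratio test: |a_{m+1}/a_m| = [(4m³ + 7)/(4(m+1)³ + 7)] · 6·25/3 → 50 as m → ∞.
Hence the series converges for |w + 2| < 1/(50) = 1/50, so the radius of convergence is 1/50.
At w = -99/50: the series is dominated by a constant times Σ 1/m³, which converges (p = 3 > 1).
Check w = -101/50: the series is dominated by a constant times Σ 1/m³, which converges (p = 3 > 1).

[-101/50, -99/50]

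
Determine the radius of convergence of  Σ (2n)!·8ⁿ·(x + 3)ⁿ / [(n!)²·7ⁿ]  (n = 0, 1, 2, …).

R = 7/32

Ratio test: |a_{n+1}/a_n| = (2n+1)·(2n+2)/(n+1)² · 8/7 → 32/7 as n → ∞.
Thus R = 1/(32/7) = 7/32.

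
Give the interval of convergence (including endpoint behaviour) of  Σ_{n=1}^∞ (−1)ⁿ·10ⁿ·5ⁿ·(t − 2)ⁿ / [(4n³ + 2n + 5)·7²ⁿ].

By the ratio test, |a_{n+1}/a_n| = [(4n³ + 2n + 5)/(4(n+1)³ + 2(n+1) + 5)] · 10·5/49 → 50/49.
Thus R = 1/(50/49) = 49/50.
Check t = 149/50: the terms are on the order of 1/n³, so the series converges absolutely by comparison with the p-series (p = 3 > 1).
When t = 51/50, the terms are on the order of 1/n³, so the series converges absolutely by comparison with the p-series (p = 3 > 1).

[51/50, 149/50]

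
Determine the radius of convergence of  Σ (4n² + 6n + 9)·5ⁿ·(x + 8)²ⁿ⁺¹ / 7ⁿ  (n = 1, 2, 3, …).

R = √35/5

By the ratio test, |a_{n+1}/a_n| = [(4(n+1)² + 6(n+1) + 9)/(4n² + 6n + 9)] · 5/7 → 5/7.
Successive powers of (x + 8) differ by 2, so the series converges when |x + 8|² · 5/7 < 1, i.e. |x + 8| < √(7/5). So R = √35/5.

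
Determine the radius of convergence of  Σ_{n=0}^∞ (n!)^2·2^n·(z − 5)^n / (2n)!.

By the ratio test, |a_{n+1}/a_n| = (n+1)²/[(2n+1)·(2n+2)] · 2 → 1/2.
Convergence for |z − 5| · 1/2 < 1, i.e. |z − 5| < 2. So R = 2.

R = 2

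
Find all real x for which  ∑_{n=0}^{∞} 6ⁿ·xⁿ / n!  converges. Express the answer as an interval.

The ratio of consecutive coefficients is 6 · 1/(n+1) → 0.
The limit is 0, so the series converges for all x; R = ∞.

(−∞, ∞)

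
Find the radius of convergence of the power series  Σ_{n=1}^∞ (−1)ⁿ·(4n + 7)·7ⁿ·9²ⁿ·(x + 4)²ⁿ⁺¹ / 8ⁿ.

Apply the ratio test: |a_{n+1}| / |a_n| = [(4(n+1) + 7)/(4n + 7)] · 7·81/8, which tends to 567/8 as n → ∞.
Writing y = (x + 4)², the series in y has radius 8/567, so |x + 4| < √(8/567) and R = 2√14/63.

R = 2√14/63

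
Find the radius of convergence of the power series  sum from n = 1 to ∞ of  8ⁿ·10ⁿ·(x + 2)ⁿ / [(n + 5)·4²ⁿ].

Apply the ratio test: |a_{n+1}| / |a_n| = [(n + 5)/((n+1) + 5)] · 8·10/16, which tends to 5 as n → ∞.
Thus R = 1/(5) = 1/5.

R = 1/5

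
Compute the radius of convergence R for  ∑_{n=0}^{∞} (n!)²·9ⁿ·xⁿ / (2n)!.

Apply the ratio test: |a_{n+1}| / |a_n| = (n+1)²/[(2n+1)·(2n+2)] · 9, which tends to 9/4 as n → ∞.
The series converges when 9/4 · |x| < 1, giving R = 4/9.

R = 4/9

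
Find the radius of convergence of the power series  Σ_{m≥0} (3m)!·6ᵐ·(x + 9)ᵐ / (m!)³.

R = 1/162

Apply the ratio test: |a_{m+1}| / |a_m| = (3m+1)·(3m+2)·(3m+3)/(m+1)³ · 6, which tends to 162 as m → ∞.
The series converges when 162 · |x + 9| < 1, giving R = 1/162.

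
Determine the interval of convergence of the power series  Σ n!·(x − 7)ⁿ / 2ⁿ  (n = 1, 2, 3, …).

{7}

The ratio of consecutive coefficients is (n+1) · 1/2 → ∞.
The ratio grows without bound, so the series diverges whenever (x − 7) ≠ 0; it converges only at x = 7. R = 0.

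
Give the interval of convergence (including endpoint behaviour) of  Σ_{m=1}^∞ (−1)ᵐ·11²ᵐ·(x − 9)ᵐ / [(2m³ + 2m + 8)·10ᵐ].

Apply the ratio test: |a_{m+1}| / |a_m| = [(2m³ + 2m + 8)/(2(m+1)³ + 2(m+1) + 8)] · 121/10, which tends to 121/10 as m → ∞.
The series converges when 121/10 · |x − 9| < 1, giving R = 10/121.
At x = 1099/121: the terms are on the order of 1/m³, so the series converges absolutely by comparison with the p-series (p = 3 > 1).
Check x = 1079/121: absolute convergence follows by limit comparison with Σ 1/m³.

[1079/121, 1099/121]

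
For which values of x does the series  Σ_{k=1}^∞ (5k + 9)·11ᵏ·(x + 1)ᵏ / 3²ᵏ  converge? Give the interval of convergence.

(-20/11, -2/11)

Ratio test: |a_{k+1}/a_k| = [(5(k+1) + 9)/(5k + 9)] · 11/9 → 11/9 as k → ∞.
The series converges when 11/9 · |x + 1| < 1, giving R = 9/11.
At x = -2/11: the terms have absolute value of order k, which does not tend to 0, so the series diverges by the divergence test.
At x = -20/11: the terms have absolute value of order k, which does not tend to 0, so the series diverges by the divergence test.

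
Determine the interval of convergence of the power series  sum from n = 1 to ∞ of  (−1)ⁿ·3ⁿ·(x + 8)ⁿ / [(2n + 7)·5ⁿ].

(-29/3, -19/3]

Apply the ratio test: |a_{n+1}| / |a_n| = [(2n + 7)/(2(n+1) + 7)] · 3/5, which tends to 3/5 as n → ∞.
Hence the series converges for |x + 8| < 1/(3/5) = 5/3, so the radius of convergence is 5/3.
At x = -19/3: an alternating series whose terms decrease to 0 in absolute value, so it converges by the Leibniz criterion.
Check x = -29/3: the terms behave like c/n; limit comparison with the harmonic series gives divergence.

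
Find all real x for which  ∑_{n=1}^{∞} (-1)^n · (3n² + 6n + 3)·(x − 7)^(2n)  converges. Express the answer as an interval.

(6, 8)

Apply the ratio test: |a_{n+1}| / |a_n| = (3(n+1)² + 6(n+1) + 3)/(3n² + 6n + 3), which tends to 1 as n → ∞.
Writing y = (x − 7)², the series in y has radius 1, so |x − 7| < √(1) = 1 and R = 1.
Check x = 8: the n-th term does not approach 0; divergence by the term test.
Check x = 6: the terms do not tend to 0, so the series diverges.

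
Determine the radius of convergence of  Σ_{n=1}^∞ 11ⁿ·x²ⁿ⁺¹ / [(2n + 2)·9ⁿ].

By the ratio test, |a_{n+1}/a_n| = [(2n + 2)/(2(n+1) + 2)] · 11/9 → 11/9.
Successive powers of x differ by 2, so the series converges when |x|² · 11/9 < 1, i.e. |x| < √(9/11). So R = 3√11/11.

R = 3√11/11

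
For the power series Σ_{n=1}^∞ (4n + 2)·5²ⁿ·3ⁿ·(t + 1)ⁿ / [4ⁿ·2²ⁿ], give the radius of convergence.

R = 16/75

By the ratio test, |a_{n+1}/a_n| = [(4(n+1) + 2)/(4n + 2)] · 25·3/(4·4) → 75/16.
Hence the series converges for |t + 1| < 1/(75/16) = 16/75, so the radius of convergence is 16/75.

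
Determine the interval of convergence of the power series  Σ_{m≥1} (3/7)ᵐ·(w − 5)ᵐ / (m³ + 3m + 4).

[8/3, 22/3]

Ratio test: |a_{m+1}/a_m| = [(m³ + 3m + 4)/((m+1)³ + 3(m+1) + 4)] · 3/7 → 3/7 as m → ∞.
The series converges when 3/7 · |w − 5| < 1, giving R = 7/3.
Check w = 22/3: the terms are on the order of 1/m³, so the series converges absolutely by comparison with the p-series (p = 3 > 1).
When w = 8/3, the series is dominated by a constant times Σ 1/m³, which converges (p = 3 > 1).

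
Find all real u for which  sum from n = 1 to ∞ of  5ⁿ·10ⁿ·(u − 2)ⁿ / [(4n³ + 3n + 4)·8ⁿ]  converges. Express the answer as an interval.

By the ratio test, |a_{n+1}/a_n| = [(4n³ + 3n + 4)/(4(n+1)³ + 3(n+1) + 4)] · 5·10/8 → 25/4.
The series converges when 25/4 · |u − 2| < 1, giving R = 4/25.
When u = 54/25, absolute convergence follows by limit comparison with Σ 1/n³.
Check u = 46/25: the terms are on the order of 1/n³, so the series converges absolutely by comparison with the p-series (p = 3 > 1).

[46/25, 54/25]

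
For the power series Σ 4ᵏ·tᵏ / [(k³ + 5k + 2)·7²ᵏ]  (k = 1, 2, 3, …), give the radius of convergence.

R = 49/4

Ratio test: |a_{k+1}/a_k| = [(k³ + 5k + 2)/((k+1)³ + 5(k+1) + 2)] · 4/49 → 4/49 as k → ∞.
Hence the series converges for |t| < 1/(4/49) = 49/4, so the radius of convergence is 49/4.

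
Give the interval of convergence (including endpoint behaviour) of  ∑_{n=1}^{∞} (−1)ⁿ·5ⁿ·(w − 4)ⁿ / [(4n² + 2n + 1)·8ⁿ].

Ratio test: |a_{n+1}/a_n| = [(4n² + 2n + 1)/(4(n+1)² + 2(n+1) + 1)] · 5/8 → 5/8 as n → ∞.
Convergence for |w − 4| · 5/8 < 1, i.e. |w − 4| < 8/5. So R = 8/5.
Check w = 28/5: the series is dominated by a constant times Σ 1/n², which converges (p = 2 > 1).
When w = 12/5, the terms are on the order of 1/n², so the series converges absolutely by comparison with the p-series (p = 2 > 1).

[12/5, 28/5]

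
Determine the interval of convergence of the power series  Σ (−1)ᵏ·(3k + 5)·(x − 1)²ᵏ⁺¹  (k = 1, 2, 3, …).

(0, 2)

By the ratio test, |a_{k+1}/a_k| = (3(k+1) + 5)/(3k + 5) → 1.
Writing y = (x − 1)², the series in y has radius 1, so |x − 1| < √(1) = 1 and R = 1.
When x = 2, the terms have absolute value of order k, which does not tend to 0, so the series diverges by the divergence test.
Check x = 0: the terms do not tend to 0, so the series diverges.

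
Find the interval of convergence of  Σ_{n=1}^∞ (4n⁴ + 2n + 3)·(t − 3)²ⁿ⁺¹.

(2, 4)

Ratio test: |a_{n+1}/a_n| = (4(n+1)⁴ + 2(n+1) + 3)/(4n⁴ + 2n + 3) → 1 as n → ∞.
Successive powers of (t − 3) differ by 2, so the series converges when |t − 3|² · 1 < 1, i.e. |t − 3| < √(1) = 1. So R = 1.
When t = 4, the terms do not tend to 0, so the series diverges.
Endpoint t = 2: the n-th term does not approach 0; divergence by the term test.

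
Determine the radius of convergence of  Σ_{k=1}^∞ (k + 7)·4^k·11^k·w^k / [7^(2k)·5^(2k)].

R = 1225/44

Apply the ratio test: |a_{k+1}| / |a_k| = [((k+1) + 7)/(k + 7)] · 4·11/(49·25), which tends to 44/1225 as k → ∞.
Convergence for |w| · 44/1225 < 1, i.e. |w| < 1225/44. So R = 1225/44.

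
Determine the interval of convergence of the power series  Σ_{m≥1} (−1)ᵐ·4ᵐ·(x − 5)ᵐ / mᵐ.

Root test: |a_m|^(1/m) = 4/m → 0.
Since the m-th root of |a_m| tends to 0, the series converges for all real x; R = ∞.

(−∞, ∞)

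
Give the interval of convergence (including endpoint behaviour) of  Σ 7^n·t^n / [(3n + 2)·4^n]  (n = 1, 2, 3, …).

The ratio of consecutive coefficients is [(3n + 2)/(3(n+1) + 2)] · 7/4 → 7/4.
Convergence for |t| · 7/4 < 1, i.e. |t| < 4/7. So R = 4/7.
Endpoint t = 4/7: the terms are asymptotic to a nonzero constant times 1/n, so the series diverges by limit comparison with Σ 1/n.
Endpoint t = -4/7: convergence follows from the alternating series test (terms decrease monotonically to 0).

[-4/7, 4/7)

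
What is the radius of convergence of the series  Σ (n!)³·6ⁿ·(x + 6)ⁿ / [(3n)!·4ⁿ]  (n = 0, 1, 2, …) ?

By the ratio test, |a_{n+1}/a_n| = (n+1)³/[(3n+1)·(3n+2)·(3n+3)] · 6/4 → 1/18.
The series converges when 1/18 · |x + 6| < 1, giving R = 18.

R = 18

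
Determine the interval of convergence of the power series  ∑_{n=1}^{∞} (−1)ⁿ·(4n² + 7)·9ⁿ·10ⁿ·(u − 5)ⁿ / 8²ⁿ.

(193/45, 257/45)

By the ratio test, |a_{n+1}/a_n| = [(4(n+1)² + 7)/(4n² + 7)] · 9·10/64 → 45/32.
Convergence for |u − 5| · 45/32 < 1, i.e. |u − 5| < 32/45. So R = 32/45.
Endpoint u = 257/45: the terms do not tend to 0, so the series diverges.
When u = 193/45, the terms do not tend to 0, so the series diverges.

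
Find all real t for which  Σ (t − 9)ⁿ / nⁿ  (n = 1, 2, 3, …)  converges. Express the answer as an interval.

(−∞, ∞)

By the Cauchy root test, |a_n|^(1/n) = 1/n → 0.
Since the n-th root of |a_n| tends to 0, the series converges for all real t; R = ∞.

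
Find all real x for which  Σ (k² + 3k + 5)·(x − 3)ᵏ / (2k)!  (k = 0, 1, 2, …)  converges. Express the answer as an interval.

(−∞, ∞)

By the ratio test, |a_{k+1}/a_k| = ((k+1)² + 3(k+1) + 5)/(k² + 3k + 5) · 1/[(2k+1)·(2k+2)] → 0.
Since the limit is 0 < 1 for every x, the series converges on all of ℝ and R = ∞.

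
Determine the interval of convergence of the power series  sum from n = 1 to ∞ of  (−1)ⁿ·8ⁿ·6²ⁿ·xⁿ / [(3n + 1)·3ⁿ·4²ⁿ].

(-1/6, 1/6]

Apply the ratio test: |a_{n+1}| / |a_n| = [(3n + 1)/(3(n+1) + 1)] · 8·36/(3·16), which tends to 6 as n → ∞.
The series converges when 6 · |x| < 1, giving R = 1/6.
Endpoint x = 1/6: the terms alternate in sign and decrease monotonically to 0 in absolute value (size ~ c/n), so the alternating series test gives convergence.
Check x = -1/6: the terms behave like c/n; limit comparison with the harmonic series gives divergence.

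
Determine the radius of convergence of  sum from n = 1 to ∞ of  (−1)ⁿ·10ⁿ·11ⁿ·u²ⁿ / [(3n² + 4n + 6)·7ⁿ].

R = √770/110

By the ratio test, |a_{n+1}/a_n| = [(3n² + 4n + 6)/(3(n+1)² + 4(n+1) + 6)] · 10·11/7 → 110/7.
Successive powers of u differ by 2, so the series converges when |u|² · 110/7 < 1, i.e. |u| < √(7/110). So R = √770/110.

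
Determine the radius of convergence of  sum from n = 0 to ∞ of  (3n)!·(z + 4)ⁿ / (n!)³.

R = 1/27

Apply the ratio test: |a_{n+1}| / |a_n| = (3n+1)·(3n+2)·(3n+3)/(n+1)³, which tends to 27 as n → ∞.
The series converges when 27 · |z + 4| < 1, giving R = 1/27.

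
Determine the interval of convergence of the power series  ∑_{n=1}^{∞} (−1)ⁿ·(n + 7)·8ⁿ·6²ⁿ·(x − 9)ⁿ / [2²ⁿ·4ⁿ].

By the ratio test, |a_{n+1}/a_n| = [((n+1) + 7)/(n + 7)] · 8·36/(4·4) → 18.
Hence the series converges for |x − 9| < 1/(18) = 1/18, so the radius of convergence is 1/18.
Check x = 163/18: the terms do not tend to 0, so the series diverges.
At x = 161/18: the n-th term does not approach 0; divergence by the term test.

(161/18, 163/18)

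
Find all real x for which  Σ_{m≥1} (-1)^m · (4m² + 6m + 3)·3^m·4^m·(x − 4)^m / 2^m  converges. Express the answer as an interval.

(23/6, 25/6)

Apply the ratio test: |a_{m+1}| / |a_m| = [(4(m+1)² + 6(m+1) + 3)/(4m² + 6m + 3)] · 3·4/2, which tends to 6 as m → ∞.
Thus R = 1/(6) = 1/6.
At x = 25/6: the terms do not tend to 0, so the series diverges.
Endpoint x = 23/6: the terms do not tend to 0, so the series diverges.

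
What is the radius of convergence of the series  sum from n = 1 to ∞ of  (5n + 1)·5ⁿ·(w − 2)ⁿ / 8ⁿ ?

Apply the ratio test: |a_{n+1}| / |a_n| = [(5(n+1) + 1)/(5n + 1)] · 5/8, which tends to 5/8 as n → ∞.
Thus R = 1/(5/8) = 8/5.

R = 8/5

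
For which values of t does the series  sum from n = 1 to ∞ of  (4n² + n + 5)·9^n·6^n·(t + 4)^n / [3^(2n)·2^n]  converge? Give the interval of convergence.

(-13/3, -11/3)

Apply the ratio test: |a_{n+1}| / |a_n| = [(4(n+1)² + (n+1) + 5)/(4n² + n + 5)] · 9·6/(9·2), which tends to 3 as n → ∞.
Thus R = 1/(3) = 1/3.
Check t = -11/3: the terms have absolute value of order n², which does not tend to 0, so the series diverges by the divergence test.
Check t = -13/3: the terms have absolute value of order n², which does not tend to 0, so the series diverges by the divergence test.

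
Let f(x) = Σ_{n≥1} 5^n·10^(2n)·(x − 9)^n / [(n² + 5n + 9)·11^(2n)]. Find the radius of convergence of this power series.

R = 121/500

By the ratio test, |a_{n+1}/a_n| = [(n² + 5n + 9)/((n+1)² + 5(n+1) + 9)] · 5·100/121 → 500/121.
The series converges when 500/121 · |x − 9| < 1, giving R = 121/500.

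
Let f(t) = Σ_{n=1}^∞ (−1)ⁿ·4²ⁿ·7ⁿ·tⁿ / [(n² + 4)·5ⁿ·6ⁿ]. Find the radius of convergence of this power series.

R = 15/56

Apply the ratio test: |a_{n+1}| / |a_n| = [(n² + 4)/((n+1)² + 4)] · 16·7/(5·6), which tends to 56/15 as n → ∞.
Convergence for |t| · 56/15 < 1, i.e. |t| < 15/56. So R = 15/56.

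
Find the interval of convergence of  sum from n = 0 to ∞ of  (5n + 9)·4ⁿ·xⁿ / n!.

(−∞, ∞)

By the ratio test, |a_{n+1}/a_n| = (5(n+1) + 9)/(5n + 9) · 4 · 1/(n+1) → 0.
The ratio tends to 0 regardless of x, hence R = ∞.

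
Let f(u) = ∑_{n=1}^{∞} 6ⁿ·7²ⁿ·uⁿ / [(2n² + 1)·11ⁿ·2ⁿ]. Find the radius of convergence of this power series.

R = 11/147

Ratio test: |a_{n+1}/a_n| = [(2n² + 1)/(2(n+1)² + 1)] · 6·49/(11·2) → 147/11 as n → ∞.
The series converges when 147/11 · |u| < 1, giving R = 11/147.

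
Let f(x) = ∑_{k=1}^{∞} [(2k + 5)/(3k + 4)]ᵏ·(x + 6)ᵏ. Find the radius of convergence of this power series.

R = 3/2

Root test: |a_k|^(1/k) = (2k + 5)/(3k + 4) → 2/3.
The series converges when 2/3 · |x + 6| < 1, giving R = 3/2.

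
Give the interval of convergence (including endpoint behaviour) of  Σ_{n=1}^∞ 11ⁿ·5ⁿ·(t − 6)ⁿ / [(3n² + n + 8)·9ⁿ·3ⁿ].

Ratio test: |a_{n+1}/a_n| = [(3n² + n + 8)/(3(n+1)² + (n+1) + 8)] · 11·5/(9·3) → 55/27 as n → ∞.
The series converges when 55/27 · |t − 6| < 1, giving R = 27/55.
Endpoint t = 357/55: the series is dominated by a constant times Σ 1/n², which converges (p = 2 > 1).
When t = 303/55, the series is dominated by a constant times Σ 1/n², which converges (p = 2 > 1).

[303/55, 357/55]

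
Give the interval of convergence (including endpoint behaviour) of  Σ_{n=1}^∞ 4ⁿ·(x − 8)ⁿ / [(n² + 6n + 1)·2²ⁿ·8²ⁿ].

Ratio test: |a_{n+1}/a_n| = [(n² + 6n + 1)/((n+1)² + 6(n+1) + 1)] · 4/(4·64) → 1/64 as n → ∞.
The series converges when 1/64 · |x − 8| < 1, giving R = 64.
At x = 72: the terms are on the order of 1/n², so the series converges absolutely by comparison with the p-series (p = 2 > 1).
At x = -56: absolute convergence follows by limit comparison with Σ 1/n².

[-56, 72]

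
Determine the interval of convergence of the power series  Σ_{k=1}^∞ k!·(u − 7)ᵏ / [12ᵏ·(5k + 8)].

{7}

By the ratio test, |a_{k+1}/a_k| = (k+1) · 1/12 · (5k + 8)/(5(k+1) + 8) → ∞.
The terms grow without bound for any (u − 7) ≠ 0, so R = 0 (convergence only at u = 7).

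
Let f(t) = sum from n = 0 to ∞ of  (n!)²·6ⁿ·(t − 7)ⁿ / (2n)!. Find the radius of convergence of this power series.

By the ratio test, |a_{n+1}/a_n| = (n+1)²/[(2n+1)·(2n+2)] · 6 → 3/2.
Hence the series converges for |t − 7| < 1/(3/2) = 2/3, so the radius of convergence is 2/3.

R = 2/3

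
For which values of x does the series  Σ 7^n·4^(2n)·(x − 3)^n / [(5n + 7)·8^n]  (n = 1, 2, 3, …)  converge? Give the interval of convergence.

Apply the ratio test: |a_{n+1}| / |a_n| = [(5n + 7)/(5(n+1) + 7)] · 7·16/8, which tends to 14 as n → ∞.
Thus R = 1/(14) = 1/14.
Endpoint x = 43/14: the terms behave like c/n; limit comparison with the harmonic series gives divergence.
At x = 41/14: the terms alternate in sign and decrease monotonically to 0 in absolute value (size ~ c/n), so the alternating series test gives convergence.

[41/14, 43/14)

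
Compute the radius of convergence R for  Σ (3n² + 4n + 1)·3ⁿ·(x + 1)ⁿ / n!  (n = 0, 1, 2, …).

R = ∞

Ratio test: |a_{n+1}/a_n| = (3(n+1)² + 4(n+1) + 1)/(3n² + 4n + 1) · 3 · 1/(n+1) → 0 as n → ∞.
The limit is 0, so the series converges for all x; R = ∞.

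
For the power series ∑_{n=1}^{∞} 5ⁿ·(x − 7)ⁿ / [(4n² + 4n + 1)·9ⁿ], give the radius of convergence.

R = 9/5

The ratio of consecutive coefficients is [(4n² + 4n + 1)/(4(n+1)² + 4(n+1) + 1)] · 5/9 → 5/9.
The series converges when 5/9 · |x − 7| < 1, giving R = 9/5.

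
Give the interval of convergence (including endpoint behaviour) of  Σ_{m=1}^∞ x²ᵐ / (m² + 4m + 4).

[-1, 1]

The ratio of consecutive coefficients is (m² + 4m + 4)/((m+1)² + 4(m+1) + 4) → 1.
Since the exponent of x increases by 2 each term, convergence requires |x|² < 1, hence R = 1.
Endpoint x = 1: the terms are on the order of 1/m², so the series converges absolutely by comparison with the p-series (p = 2 > 1).
Check x = -1: the terms are on the order of 1/m², so the series converges absolutely by comparison with the p-series (p = 2 > 1).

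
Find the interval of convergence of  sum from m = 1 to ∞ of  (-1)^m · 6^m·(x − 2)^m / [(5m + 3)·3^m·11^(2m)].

Ratio test: |a_{m+1}/a_m| = [(5m + 3)/(5(m+1) + 3)] · 6/(3·121) → 2/121 as m → ∞.
The series converges when 2/121 · |x − 2| < 1, giving R = 121/2.
At x = 125/2: convergence follows from the alternating series test (terms decrease monotonically to 0).
Check x = -117/2: the terms are asymptotic to a nonzero constant times 1/m, so the series diverges by limit comparison with Σ 1/m.

(-117/2, 125/2]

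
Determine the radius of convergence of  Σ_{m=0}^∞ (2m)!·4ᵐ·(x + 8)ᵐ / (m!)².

R = 1/16

By the ratio test, |a_{m+1}/a_m| = (2m+1)·(2m+2)/(m+1)² · 4 → 16.
Convergence for |x + 8| · 16 < 1, i.e. |x + 8| < 1/16. So R = 1/16.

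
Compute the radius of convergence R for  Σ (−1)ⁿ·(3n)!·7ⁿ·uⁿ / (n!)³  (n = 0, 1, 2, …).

R = 1/189

Apply the ratio test: |a_{n+1}| / |a_n| = (3n+1)·(3n+2)·(3n+3)/(n+1)³ · 7, which tends to 189 as n → ∞.
Convergence for |u| · 189 < 1, i.e. |u| < 1/189. So R = 1/189.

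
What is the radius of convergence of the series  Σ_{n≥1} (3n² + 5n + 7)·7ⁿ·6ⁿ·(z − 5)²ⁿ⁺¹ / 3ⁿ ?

R = √14/14

The ratio of consecutive coefficients is [(3(n+1)² + 5(n+1) + 7)/(3n² + 5n + 7)] · 7·6/3 → 14.
Successive powers of (z − 5) differ by 2, so the series converges when |z − 5|² · 14 < 1, i.e. |z − 5| < √(1/14). So R = √14/14.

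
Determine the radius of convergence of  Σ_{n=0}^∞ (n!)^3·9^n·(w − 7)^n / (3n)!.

Ratio test: |a_{n+1}/a_n| = (n+1)³/[(3n+1)·(3n+2)·(3n+3)] · 9 → 1/3 as n → ∞.
Convergence for |w − 7| · 1/3 < 1, i.e. |w − 7| < 3. So R = 3.

R = 3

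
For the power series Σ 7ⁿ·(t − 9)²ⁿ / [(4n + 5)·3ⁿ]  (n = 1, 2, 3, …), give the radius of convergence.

By the ratio test, |a_{n+1}/a_n| = [(4n + 5)/(4(n+1) + 5)] · 7/3 → 7/3.
Successive powers of (t − 9) differ by 2, so the series converges when |t − 9|² · 7/3 < 1, i.e. |t − 9| < √(3/7). So R = √21/7.

R = √21/7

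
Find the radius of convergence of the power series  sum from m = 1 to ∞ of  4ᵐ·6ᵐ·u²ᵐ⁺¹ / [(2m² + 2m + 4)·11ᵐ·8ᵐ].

R = √33/3

Ratio test: |a_{m+1}/a_m| = [(2m² + 2m + 4)/(2(m+1)² + 2(m+1) + 4)] · 4·6/(11·8) → 3/11 as m → ∞.
Since the exponent of u increases by 2 each term, convergence requires |u|² < 11/3, hence R = √33/3.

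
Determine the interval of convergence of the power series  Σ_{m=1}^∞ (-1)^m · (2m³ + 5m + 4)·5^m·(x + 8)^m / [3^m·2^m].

Ratio test: |a_{m+1}/a_m| = [(2(m+1)³ + 5(m+1) + 4)/(2m³ + 5m + 4)] · 5/(3·2) → 5/6 as m → ∞.
Convergence for |x + 8| · 5/6 < 1, i.e. |x + 8| < 6/5. So R = 6/5.
Endpoint x = -34/5: the terms have absolute value of order m³, which does not tend to 0, so the series diverges by the divergence test.
Endpoint x = -46/5: the m-th term does not approach 0; divergence by the term test.

(-46/5, -34/5)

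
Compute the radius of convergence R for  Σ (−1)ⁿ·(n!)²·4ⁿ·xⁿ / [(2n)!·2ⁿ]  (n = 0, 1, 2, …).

Ratio test: |a_{n+1}/a_n| = (n+1)²/[(2n+1)·(2n+2)] · 4/2 → 1/2 as n → ∞.
Convergence for |x| · 1/2 < 1, i.e. |x| < 2. So R = 2.

R = 2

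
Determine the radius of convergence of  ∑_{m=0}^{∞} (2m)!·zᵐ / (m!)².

R = 1/4

Ratio test: |a_{m+1}/a_m| = (2m+1)·(2m+2)/(m+1)² → 4 as m → ∞.
The series converges when 4 · |z| < 1, giving R = 1/4.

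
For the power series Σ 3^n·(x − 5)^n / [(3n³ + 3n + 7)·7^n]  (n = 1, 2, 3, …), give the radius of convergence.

Ratio test: |a_{n+1}/a_n| = [(3n³ + 3n + 7)/(3(n+1)³ + 3(n+1) + 7)] · 3/7 → 3/7 as n → ∞.
Convergence for |x − 5| · 3/7 < 1, i.e. |x − 5| < 7/3. So R = 7/3.

R = 7/3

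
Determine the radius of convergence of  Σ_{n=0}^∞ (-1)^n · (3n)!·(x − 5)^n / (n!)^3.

Apply the ratio test: |a_{n+1}| / |a_n| = (3n+1)·(3n+2)·(3n+3)/(n+1)³, which tends to 27 as n → ∞.
Thus R = 1/(27) = 1/27.

R = 1/27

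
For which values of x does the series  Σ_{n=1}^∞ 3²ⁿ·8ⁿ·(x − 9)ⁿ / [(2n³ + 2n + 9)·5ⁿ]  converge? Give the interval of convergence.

Apply the ratio test: |a_{n+1}| / |a_n| = [(2n³ + 2n + 9)/(2(n+1)³ + 2(n+1) + 9)] · 9·8/5, which tends to 72/5 as n → ∞.
Convergence for |x − 9| · 72/5 < 1, i.e. |x − 9| < 5/72. So R = 5/72.
At x = 653/72: the terms are on the order of 1/n³, so the series converges absolutely by comparison with the p-series (p = 3 > 1).
At x = 643/72: the terms are on the order of 1/n³, so the series converges absolutely by comparison with the p-series (p = 3 > 1).

[643/72, 653/72]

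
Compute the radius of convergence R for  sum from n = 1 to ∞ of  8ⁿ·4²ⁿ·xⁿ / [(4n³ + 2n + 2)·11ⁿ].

R = 11/128

Ratio test: |a_{n+1}/a_n| = [(4n³ + 2n + 2)/(4(n+1)³ + 2(n+1) + 2)] · 8·16/11 → 128/11 as n → ∞.
Hence the series converges for |x| < 1/(128/11) = 11/128, so the radius of convergence is 11/128.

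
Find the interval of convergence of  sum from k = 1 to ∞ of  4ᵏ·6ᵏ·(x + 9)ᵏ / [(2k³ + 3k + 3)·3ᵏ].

[-73/8, -71/8]

Apply the ratio test: |a_{k+1}| / |a_k| = [(2k³ + 3k + 3)/(2(k+1)³ + 3(k+1) + 3)] · 4·6/3, which tends to 8 as k → ∞.
The series converges when 8 · |x + 9| < 1, giving R = 1/8.
When x = -71/8, the terms are on the order of 1/k³, so the series converges absolutely by comparison with the p-series (p = 3 > 1).
Endpoint x = -73/8: absolute convergence follows by limit comparison with Σ 1/k³.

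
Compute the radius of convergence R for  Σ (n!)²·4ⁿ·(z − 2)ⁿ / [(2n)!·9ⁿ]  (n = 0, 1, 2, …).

R = 9

Apply the ratio test: |a_{n+1}| / |a_n| = (n+1)²/[(2n+1)·(2n+2)] · 4/9, which tends to 1/9 as n → ∞.
The series converges when 1/9 · |z − 2| < 1, giving R = 9.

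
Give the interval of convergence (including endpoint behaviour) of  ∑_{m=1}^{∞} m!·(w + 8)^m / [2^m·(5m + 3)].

The ratio of consecutive coefficients is (m+1) · 1/2 · (5m + 3)/(5(m+1) + 3) → ∞.
The ratio grows without bound, so the series diverges whenever (w + 8) ≠ 0; it converges only at w = -8. R = 0.

{-8}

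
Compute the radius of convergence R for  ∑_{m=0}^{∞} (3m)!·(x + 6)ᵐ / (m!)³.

R = 1/27

Apply the ratio test: |a_{m+1}| / |a_m| = (3m+1)·(3m+2)·(3m+3)/(m+1)³, which tends to 27 as m → ∞.
The series converges when 27 · |x + 6| < 1, giving R = 1/27.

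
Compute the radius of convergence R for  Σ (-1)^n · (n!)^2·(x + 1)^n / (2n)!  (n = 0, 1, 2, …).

Ratio test: |a_{n+1}/a_n| = (n+1)²/[(2n+1)·(2n+2)] → 1/4 as n → ∞.
Thus R = 1/(1/4) = 4.

R = 4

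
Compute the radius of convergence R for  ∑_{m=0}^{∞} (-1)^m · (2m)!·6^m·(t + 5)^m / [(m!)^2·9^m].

R = 3/8

Ratio test: |a_{m+1}/a_m| = (2m+1)·(2m+2)/(m+1)² · 6/9 → 8/3 as m → ∞.
Thus R = 1/(8/3) = 3/8.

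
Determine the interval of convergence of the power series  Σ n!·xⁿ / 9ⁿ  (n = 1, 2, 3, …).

By the ratio test, |a_{n+1}/a_n| = (n+1) · 1/9 → ∞.
The ratio grows without bound, so the series diverges whenever x ≠ 0; it converges only at x = 0. R = 0.

{0}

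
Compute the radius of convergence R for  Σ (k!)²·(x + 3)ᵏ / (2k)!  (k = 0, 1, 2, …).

R = 4

Ratio test: |a_{k+1}/a_k| = (k+1)²/[(2k+1)·(2k+2)] → 1/4 as k → ∞.
Convergence for |x + 3| · 1/4 < 1, i.e. |x + 3| < 4. So R = 4.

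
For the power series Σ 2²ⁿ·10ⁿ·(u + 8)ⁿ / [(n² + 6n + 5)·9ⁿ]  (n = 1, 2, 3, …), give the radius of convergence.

Ratio test: |a_{n+1}/a_n| = [(n² + 6n + 5)/((n+1)² + 6(n+1) + 5)] · 4·10/9 → 40/9 as n → ∞.
The series converges when 40/9 · |u + 8| < 1, giving R = 9/40.

R = 9/40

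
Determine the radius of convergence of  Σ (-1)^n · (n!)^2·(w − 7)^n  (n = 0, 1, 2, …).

R = 0

Ratio test: |a_{n+1}/a_n| = (n+1)² → ∞ as n → ∞.
The ratio grows without bound, so the series diverges whenever (w − 7) ≠ 0; it converges only at w = 7. R = 0.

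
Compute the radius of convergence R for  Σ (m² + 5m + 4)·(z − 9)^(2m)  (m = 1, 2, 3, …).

R = 1

The ratio of consecutive coefficients is ((m+1)² + 5(m+1) + 4)/(m² + 5m + 4) → 1.
Since the exponent of (z − 9) increases by 2 each term, convergence requires |z − 9|² < 1, hence R = 1.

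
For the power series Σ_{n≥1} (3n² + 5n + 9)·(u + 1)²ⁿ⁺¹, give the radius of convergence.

R = 1

Apply the ratio test: |a_{n+1}| / |a_n| = (3(n+1)² + 5(n+1) + 9)/(3n² + 5n + 9), which tends to 1 as n → ∞.
Since the exponent of (u + 1) increases by 2 each term, convergence requires |u + 1|² < 1, hence R = 1.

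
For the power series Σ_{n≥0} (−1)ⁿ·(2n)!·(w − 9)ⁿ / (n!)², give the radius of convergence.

R = 1/4

By the ratio test, |a_{n+1}/a_n| = (2n+1)·(2n+2)/(n+1)² → 4.
Thus R = 1/(4) = 1/4.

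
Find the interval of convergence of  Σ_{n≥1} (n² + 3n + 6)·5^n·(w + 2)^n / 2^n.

(-12/5, -8/5)

The ratio of consecutive coefficients is [((n+1)² + 3(n+1) + 6)/(n² + 3n + 6)] · 5/2 → 5/2.
The series converges when 5/2 · |w + 2| < 1, giving R = 2/5.
At w = -8/5: the terms do not tend to 0, so the series diverges.
When w = -12/5, the terms do not tend to 0, so the series diverges.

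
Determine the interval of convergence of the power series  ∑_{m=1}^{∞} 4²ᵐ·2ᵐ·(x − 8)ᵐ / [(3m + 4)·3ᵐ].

By the ratio test, |a_{m+1}/a_m| = [(3m + 4)/(3(m+1) + 4)] · 16·2/3 → 32/3.
Hence the series converges for |x − 8| < 1/(32/3) = 3/32, so the radius of convergence is 3/32.
Check x = 259/32: comparison with the harmonic series Σ 1/m shows the series diverges.
Check x = 253/32: an alternating series whose terms decrease to 0 in absolute value, so it converges by the Leibniz criterion.

[253/32, 259/32)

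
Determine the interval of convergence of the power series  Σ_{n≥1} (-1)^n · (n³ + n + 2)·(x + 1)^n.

(-2, 0)

The ratio of consecutive coefficients is ((n+1)³ + (n+1) + 2)/(n³ + n + 2) → 1.
Hence R = 1.
When x = 0, the n-th term does not approach 0; divergence by the term test.
Check x = -2: the terms have absolute value of order n³, which does not tend to 0, so the series diverges by the divergence test.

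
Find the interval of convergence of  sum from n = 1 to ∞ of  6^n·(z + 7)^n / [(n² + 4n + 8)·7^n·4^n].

By the ratio test, |a_{n+1}/a_n| = [(n² + 4n + 8)/((n+1)² + 4(n+1) + 8)] · 6/(7·4) → 3/14.
Convergence for |z + 7| · 3/14 < 1, i.e. |z + 7| < 14/3. So R = 14/3.
Endpoint z = -7/3: the terms are on the order of 1/n², so the series converges absolutely by comparison with the p-series (p = 2 > 1).
Endpoint z = -35/3: the terms are on the order of 1/n², so the series converges absolutely by comparison with the p-series (p = 2 > 1).

[-35/3, -7/3]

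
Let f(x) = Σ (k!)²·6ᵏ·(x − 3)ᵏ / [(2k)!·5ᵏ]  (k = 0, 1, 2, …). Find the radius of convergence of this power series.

The ratio of consecutive coefficients is (k+1)²/[(2k+1)·(2k+2)] · 6/5 → 3/10.
Thus R = 1/(3/10) = 10/3.

R = 10/3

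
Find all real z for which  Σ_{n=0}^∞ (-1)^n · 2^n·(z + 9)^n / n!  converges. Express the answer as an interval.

Apply the ratio test: |a_{n+1}| / |a_n| = 2 · 1/(n+1), which tends to 0 as n → ∞.
The ratio tends to 0 regardless of z, hence R = ∞.

(−∞, ∞)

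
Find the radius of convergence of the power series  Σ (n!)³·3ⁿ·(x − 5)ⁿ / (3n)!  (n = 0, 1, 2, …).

R = 9

By the ratio test, |a_{n+1}/a_n| = (n+1)³/[(3n+1)·(3n+2)·(3n+3)] · 3 → 1/9.
The series converges when 1/9 · |x − 5| < 1, giving R = 9.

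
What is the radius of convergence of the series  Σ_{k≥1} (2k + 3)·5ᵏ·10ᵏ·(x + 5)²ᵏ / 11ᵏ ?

The ratio of consecutive coefficients is [(2(k+1) + 3)/(2k + 3)] · 5·10/11 → 50/11.
Since the exponent of (x + 5) increases by 2 each term, convergence requires |x + 5|² < 11/50, hence R = √22/10.

R = √22/10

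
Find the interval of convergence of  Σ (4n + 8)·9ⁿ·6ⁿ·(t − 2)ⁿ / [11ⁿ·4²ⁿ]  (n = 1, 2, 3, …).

The ratio of consecutive coefficients is [(4(n+1) + 8)/(4n + 8)] · 9·6/(11·16) → 27/88.
Convergence for |t − 2| · 27/88 < 1, i.e. |t − 2| < 88/27. So R = 88/27.
Check t = 142/27: the n-th term does not approach 0; divergence by the term test.
When t = -34/27, the terms have absolute value of order n, which does not tend to 0, so the series diverges by the divergence test.

(-34/27, 142/27)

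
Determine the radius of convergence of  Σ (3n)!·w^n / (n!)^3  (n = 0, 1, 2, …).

R = 1/27

Ratio test: |a_{n+1}/a_n| = (3n+1)·(3n+2)·(3n+3)/(n+1)³ → 27 as n → ∞.
Thus R = 1/(27) = 1/27.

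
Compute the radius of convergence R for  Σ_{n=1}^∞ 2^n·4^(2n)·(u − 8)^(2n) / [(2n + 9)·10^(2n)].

R = 5√2/4

The ratio of consecutive coefficients is [(2n + 9)/(2(n+1) + 9)] · 2·16/100 → 8/25.
Writing y = (u − 8)², the series in y has radius 25/8, so |u − 8| < √(25/8) and R = 5√2/4.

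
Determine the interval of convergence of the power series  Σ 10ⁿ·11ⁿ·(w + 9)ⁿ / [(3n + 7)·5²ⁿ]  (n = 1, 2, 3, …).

[-203/22, -193/22)

Apply the ratio test: |a_{n+1}| / |a_n| = [(3n + 7)/(3(n+1) + 7)] · 10·11/25, which tends to 22/5 as n → ∞.
The series converges when 22/5 · |w + 9| < 1, giving R = 5/22.
Endpoint w = -193/22: the terms are asymptotic to a nonzero constant times 1/n, so the series diverges by limit comparison with Σ 1/n.
At w = -203/22: convergence follows from the alternating series test (terms decrease monotonically to 0).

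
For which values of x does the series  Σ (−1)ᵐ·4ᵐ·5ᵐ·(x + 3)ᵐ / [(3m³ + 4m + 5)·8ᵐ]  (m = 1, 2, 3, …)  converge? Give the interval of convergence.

[-17/5, -13/5]

The ratio of consecutive coefficients is [(3m³ + 4m + 5)/(3(m+1)³ + 4(m+1) + 5)] · 4·5/8 → 5/2.
The series converges when 5/2 · |x + 3| < 1, giving R = 2/5.
When x = -13/5, absolute convergence follows by limit comparison with Σ 1/m³.
Endpoint x = -17/5: the terms are on the order of 1/m³, so the series converges absolutely by comparison with the p-series (p = 3 > 1).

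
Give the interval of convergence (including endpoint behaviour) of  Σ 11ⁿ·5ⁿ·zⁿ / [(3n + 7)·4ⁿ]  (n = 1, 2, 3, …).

[-4/55, 4/55)

Apply the ratio test: |a_{n+1}| / |a_n| = [(3n + 7)/(3(n+1) + 7)] · 11·5/4, which tends to 55/4 as n → ∞.
The series converges when 55/4 · |z| < 1, giving R = 4/55.
When z = 4/55, the terms are asymptotic to a nonzero constant times 1/n, so the series diverges by limit comparison with Σ 1/n.
Endpoint z = -4/55: an alternating series whose terms decrease to 0 in absolute value, so it converges by the Leibniz criterion.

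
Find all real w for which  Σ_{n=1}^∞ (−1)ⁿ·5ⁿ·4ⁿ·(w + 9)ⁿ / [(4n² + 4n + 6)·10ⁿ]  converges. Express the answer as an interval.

By the ratio test, |a_{n+1}/a_n| = [(4n² + 4n + 6)/(4(n+1)² + 4(n+1) + 6)] · 5·4/10 → 2.
Convergence for |w + 9| · 2 < 1, i.e. |w + 9| < 1/2. So R = 1/2.
Check w = -17/2: the series is dominated by a constant times Σ 1/n², which converges (p = 2 > 1).
Endpoint w = -19/2: the terms are on the order of 1/n², so the series converges absolutely by comparison with the p-series (p = 2 > 1).

[-19/2, -17/2]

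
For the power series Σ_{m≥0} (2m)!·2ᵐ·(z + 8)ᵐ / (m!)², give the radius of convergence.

R = 1/8

Ratio test: |a_{m+1}/a_m| = (2m+1)·(2m+2)/(m+1)² · 2 → 8 as m → ∞.
Convergence for |z + 8| · 8 < 1, i.e. |z + 8| < 1/8. So R = 1/8.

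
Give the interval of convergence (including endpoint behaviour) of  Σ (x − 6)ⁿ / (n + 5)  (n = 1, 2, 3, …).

Apply the ratio test: |a_{n+1}| / |a_n| = (n + 5)/((n+1) + 5), which tends to 1 as n → ∞.
Hence R = 1.
Endpoint x = 7: the terms are asymptotic to a nonzero constant times 1/n, so the series diverges by limit comparison with Σ 1/n.
At x = 5: the terms alternate in sign and decrease monotonically to 0 in absolute value (size ~ c/n), so the alternating series test gives convergence.

[5, 7)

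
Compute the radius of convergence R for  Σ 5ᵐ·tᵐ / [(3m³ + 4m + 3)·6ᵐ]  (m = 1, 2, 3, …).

By the ratio test, |a_{m+1}/a_m| = [(3m³ + 4m + 3)/(3(m+1)³ + 4(m+1) + 3)] · 5/6 → 5/6.
Thus R = 1/(5/6) = 6/5.

R = 6/5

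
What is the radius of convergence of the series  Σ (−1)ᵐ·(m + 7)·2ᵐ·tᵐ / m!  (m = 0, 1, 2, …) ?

R = ∞

The ratio of consecutive coefficients is ((m+1) + 7)/(m + 7) · 2 · 1/(m+1) → 0.
Since the limit is 0 < 1 for every t, the series converges on all of ℝ and R = ∞.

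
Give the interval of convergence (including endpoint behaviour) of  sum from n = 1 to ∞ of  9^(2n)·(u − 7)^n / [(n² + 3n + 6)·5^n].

Apply the ratio test: |a_{n+1}| / |a_n| = [(n² + 3n + 6)/((n+1)² + 3(n+1) + 6)] · 81/5, which tends to 81/5 as n → ∞.
Hence the series converges for |u − 7| < 1/(81/5) = 5/81, so the radius of convergence is 5/81.
Endpoint u = 572/81: the series is dominated by a constant times Σ 1/n², which converges (p = 2 > 1).
At u = 562/81: absolute convergence follows by limit comparison with Σ 1/n².

[562/81, 572/81]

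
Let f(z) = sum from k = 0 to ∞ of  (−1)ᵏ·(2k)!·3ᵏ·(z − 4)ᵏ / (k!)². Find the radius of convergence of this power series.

R = 1/12

By the ratio test, |a_{k+1}/a_k| = (2k+1)·(2k+2)/(k+1)² · 3 → 12.
Thus R = 1/(12) = 1/12.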